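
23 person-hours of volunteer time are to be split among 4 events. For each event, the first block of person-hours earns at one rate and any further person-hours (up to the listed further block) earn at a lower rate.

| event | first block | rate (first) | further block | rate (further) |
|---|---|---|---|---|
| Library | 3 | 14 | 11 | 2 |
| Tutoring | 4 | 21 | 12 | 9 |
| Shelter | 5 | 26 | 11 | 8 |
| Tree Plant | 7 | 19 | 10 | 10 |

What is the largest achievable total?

429

Rank every tier by rate: Shelter/first 26 > Tutoring/first 21 > Tree Plant/first 19 > Library/first 14 > Tree Plant/second 10 > Tutoring/second 9 > Shelter/second 8 > Library/second 2.
Shelter first at 26: fill all 5 → 18 left.
Fill Tutoring first block (4 at 21) → 14 left.
Tree Plant first at 19: fill all 7 → 7 left.
Library first at 14: fill all 3 → 4 left.
4 remain; put them into Tree Plant second at 10.
Total = 26×5 + 21×4 + 19×7 + 14×3 + 10×4 = 429.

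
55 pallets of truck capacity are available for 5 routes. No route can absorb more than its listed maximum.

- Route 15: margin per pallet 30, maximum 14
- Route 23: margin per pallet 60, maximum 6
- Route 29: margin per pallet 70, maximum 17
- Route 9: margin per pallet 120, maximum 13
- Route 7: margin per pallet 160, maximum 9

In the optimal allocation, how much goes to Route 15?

Rank by margin per pallet: Route 7 160 > Route 9 120 > Route 29 70 > Route 23 60 > Route 15 30.
Route 7: +9 to 9 (cap) → 46 left.
Route 9: +13 to 13 (cap) → 33 left.
Give Route 29 17 to hit its cap of 17 → 16 left.
Route 23: +6 to 6 (cap) → 10 left.
Route 15 has room for 14 but only 10 remain, so it gets 10.

10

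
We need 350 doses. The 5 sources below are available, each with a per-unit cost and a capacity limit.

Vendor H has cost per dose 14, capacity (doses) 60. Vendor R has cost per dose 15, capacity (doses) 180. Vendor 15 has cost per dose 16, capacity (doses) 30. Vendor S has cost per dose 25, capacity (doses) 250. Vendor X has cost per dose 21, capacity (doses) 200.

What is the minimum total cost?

Use sources in increasing cost order.
Vendor H at 14: take all 60 doses — 290 still needed.
Take 180 from Vendor R at 15 — need 110 more.
Vendor 15 (16): use full 30 — 80 doses to go.
Vendor X at 21: take 80 of its 200 — requirement met.
Vendor S: unused.
Cost = 60×14 + 180×15 + 30×16 + 80×21 = 5700.

5700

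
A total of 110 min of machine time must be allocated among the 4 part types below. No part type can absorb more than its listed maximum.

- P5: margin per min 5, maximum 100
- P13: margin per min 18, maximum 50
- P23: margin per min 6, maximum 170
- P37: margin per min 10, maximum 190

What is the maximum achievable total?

Rank by margin per min: P13 18 > P37 10 > P23 6 > P5 5.
P13 takes 50 to reach its cap of 50 ; 60 left.
Only 60 left; P37 takes them to reach 60.
Total = 18×50 + 10×60 = 1500.

1500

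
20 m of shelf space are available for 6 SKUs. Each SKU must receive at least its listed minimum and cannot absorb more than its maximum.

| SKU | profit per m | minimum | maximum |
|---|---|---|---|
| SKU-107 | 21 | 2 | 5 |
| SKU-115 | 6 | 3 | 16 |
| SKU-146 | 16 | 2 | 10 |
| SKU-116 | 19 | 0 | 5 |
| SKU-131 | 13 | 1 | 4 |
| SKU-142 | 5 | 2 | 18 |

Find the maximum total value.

Meeting every minimum uses 2+3+2+0+1+2 = 10 m, leaving 10.
Order the SKUs by profit per m: SKU-107 21 > SKU-116 19 > SKU-146 16 > SKU-131 13 > SKU-115 6 > SKU-142 5.
SKU-107 takes 3 more to reach its cap of 5 — 7 left.
Give SKU-116 5 more to hit its cap of 5 — 2 left.
Only 2 left; SKU-146 takes them to reach 4.
Total = 21×5 + 6×3 + 16×4 + 19×5 + 13×1 + 5×2 = 305.

305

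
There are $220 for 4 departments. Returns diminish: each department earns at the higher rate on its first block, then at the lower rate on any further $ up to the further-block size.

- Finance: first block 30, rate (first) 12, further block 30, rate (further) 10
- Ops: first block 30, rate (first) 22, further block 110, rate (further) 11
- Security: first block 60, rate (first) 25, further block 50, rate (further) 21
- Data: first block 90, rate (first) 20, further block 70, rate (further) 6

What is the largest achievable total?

4810

Rank every tier by rate: Security/tier1 25 > Ops/tier1 22 > Security/tier2 21 > Data/tier1 20 > Finance/tier1 12 > Ops/tier2 11 > Finance/tier2 10 > Data/tier2 6.
Security/tier1 (25): +60 ; 160 left.
Ops tier1 at 22: fill all 30 ; 130 left.
Security tier2 at 21: fill all 50 ; 80 left.
Data tier1 at 20: only 80 left, fill 80.
Total = 25×60 + 22×30 + 21×50 + 20×80 = 4810.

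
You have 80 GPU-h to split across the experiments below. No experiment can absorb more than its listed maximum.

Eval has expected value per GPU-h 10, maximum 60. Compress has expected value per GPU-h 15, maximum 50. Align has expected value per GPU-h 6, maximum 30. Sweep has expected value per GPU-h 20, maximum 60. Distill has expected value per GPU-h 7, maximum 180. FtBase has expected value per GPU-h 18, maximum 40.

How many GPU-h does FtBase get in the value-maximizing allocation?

20

Highest expected value per GPU-h first: Sweep 20 > FtBase 18 > Compress 15 > Eval 10 > Distill 7 > Align 6.
Give Sweep 60 to hit its cap of 60 → 20 left.
Only 20 left; FtBase takes them to reach 20.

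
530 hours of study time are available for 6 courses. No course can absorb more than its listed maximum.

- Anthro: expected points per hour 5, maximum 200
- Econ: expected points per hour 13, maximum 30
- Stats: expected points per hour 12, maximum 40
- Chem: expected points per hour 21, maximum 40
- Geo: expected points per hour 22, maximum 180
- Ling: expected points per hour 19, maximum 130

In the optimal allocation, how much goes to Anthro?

110

Highest expected points per hour first: Geo 22 > Chem 21 > Ling 19 > Econ 13 > Stats 12 > Anthro 5.
Geo takes 180 to reach its cap of 180 → 350 left.
Give Chem 40 to hit its cap of 40 → 310 left.
Give Ling 130 to hit its cap of 130 → 180 left.
Econ takes 30 to reach its cap of 30 → 150 left.
Stats: +40 to 40 (cap) → 110 left.
Anthro has room for 200 but only 110 remain, so it gets 110.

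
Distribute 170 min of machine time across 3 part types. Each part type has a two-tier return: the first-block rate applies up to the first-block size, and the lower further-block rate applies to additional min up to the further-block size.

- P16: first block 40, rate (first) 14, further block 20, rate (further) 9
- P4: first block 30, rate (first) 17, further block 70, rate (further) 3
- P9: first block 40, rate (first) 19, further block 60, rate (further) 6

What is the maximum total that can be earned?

Order all 6 blocks by rate: P9/first 19 > P4/first 17 > P16/first 14 > P16/second 9 > P9/second 6 > P4/second 3.
Fill P9 first block (40 at 19) — 130 left.
Fill P4 first block (30 at 17) — 100 left.
P16 first at 14: fill all 40 — 60 left.
P16 second at 9: fill all 20 — 40 left.
40 remain; put them into P9 second at 6.
Total = 19×40 + 17×30 + 14×40 + 9×20 + 6×40 = 2250.

2250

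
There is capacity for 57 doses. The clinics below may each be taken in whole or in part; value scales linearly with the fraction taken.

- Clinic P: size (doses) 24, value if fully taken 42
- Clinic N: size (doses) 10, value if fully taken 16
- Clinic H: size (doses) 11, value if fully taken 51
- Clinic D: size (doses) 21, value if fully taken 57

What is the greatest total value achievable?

151.6

Rank by value-to-size ratio: Clinic H 51/11≈4.64, Clinic D 57/21≈2.71, Clinic P 42/24≈1.75, Clinic N 16/10≈1.6.
All 11 doses of Clinic H fit (value 51) ; 46 remain.
Take all of Clinic D (21 doses, value 57) ; 25 doses left.
Clinic P: take in full, 24 doses for value 42 ; 1 left.
1 doses left: a 1/10 share of Clinic N gives 16×1/10 = 1.6.
Total value = 151.6.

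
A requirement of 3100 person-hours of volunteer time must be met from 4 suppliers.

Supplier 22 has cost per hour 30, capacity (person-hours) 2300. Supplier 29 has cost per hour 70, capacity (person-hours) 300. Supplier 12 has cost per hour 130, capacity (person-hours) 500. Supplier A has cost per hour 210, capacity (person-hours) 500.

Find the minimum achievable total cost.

Use suppliers in increasing cost order.
Supplier 22 at 30: take all 2300 person-hours ; 800 still needed.
Supplier 29 at 70: take all 300 person-hours ; 500 still needed.
Supplier 12 (130): use full 500 ; 0 person-hours to go.
Supplier A: unused.
Cost = 2300×30 + 300×70 + 500×130 = 155000.

155000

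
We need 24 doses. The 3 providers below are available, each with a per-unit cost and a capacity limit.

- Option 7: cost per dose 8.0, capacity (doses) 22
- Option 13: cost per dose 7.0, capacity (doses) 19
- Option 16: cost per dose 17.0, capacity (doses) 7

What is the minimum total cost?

173

Fill from the cheapest provider first.
Option 13 (7.0): use full 19 → 5 doses to go.
Take 5 from Option 7 at 8.0 to finish.
Option 16: unused.
Cost = 19×7.0 + 5×8.0 = 173.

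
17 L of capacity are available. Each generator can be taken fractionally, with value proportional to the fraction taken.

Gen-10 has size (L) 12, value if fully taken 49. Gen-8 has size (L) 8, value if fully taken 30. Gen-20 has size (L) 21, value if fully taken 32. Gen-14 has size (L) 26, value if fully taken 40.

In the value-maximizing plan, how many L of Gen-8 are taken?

Best value per unit of size first: Gen-10 49/12≈4.08, Gen-8 30/8≈3.75, Gen-14 40/26≈1.54, Gen-20 32/21≈1.52.
Gen-10: take in full, 12 L for value 49 ; 5 left.
Only 5 L remain; take 5/8 of Gen-8 for value 30×5/8 = 18.75.

5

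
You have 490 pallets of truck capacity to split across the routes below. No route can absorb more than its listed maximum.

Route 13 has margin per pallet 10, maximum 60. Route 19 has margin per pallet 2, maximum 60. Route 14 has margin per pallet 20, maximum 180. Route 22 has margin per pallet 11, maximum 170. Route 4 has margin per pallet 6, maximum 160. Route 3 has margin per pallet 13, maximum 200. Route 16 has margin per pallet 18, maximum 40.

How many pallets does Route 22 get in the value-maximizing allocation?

Highest margin per pallet first: Route 14 20 > Route 16 18 > Route 3 13 > Route 22 11 > Route 13 10 > Route 4 6 > Route 19 2.
Route 14: +180 to 180 (cap) → 310 left.
Route 16 takes 40 to reach its cap of 40 → 270 left.
Route 3 takes 200 to reach its cap of 200 → 70 left.
Route 22 has room for 170 but only 70 remain, so it gets 70.

70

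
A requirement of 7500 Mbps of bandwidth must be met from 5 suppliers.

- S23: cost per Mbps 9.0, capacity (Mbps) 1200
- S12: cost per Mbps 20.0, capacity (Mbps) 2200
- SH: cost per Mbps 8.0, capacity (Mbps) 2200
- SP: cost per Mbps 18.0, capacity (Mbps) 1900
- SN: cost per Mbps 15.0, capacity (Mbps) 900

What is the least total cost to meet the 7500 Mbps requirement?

102100

Cheapest first:
Take 2200 from SH at 8.0 ; need 5300 more.
S23 (9.0): use full 1200 ; 4100 Mbps to go.
Take 900 from SN at 15.0 ; need 3200 more.
SP at 18.0: take all 1900 Mbps ; 1300 still needed.
S12 at 20.0: take 1300 of its 2200 ; requirement met.
Cost = 2200×8.0 + 1200×9.0 + 900×15.0 + 1900×18.0 + 1300×20.0 = 102100.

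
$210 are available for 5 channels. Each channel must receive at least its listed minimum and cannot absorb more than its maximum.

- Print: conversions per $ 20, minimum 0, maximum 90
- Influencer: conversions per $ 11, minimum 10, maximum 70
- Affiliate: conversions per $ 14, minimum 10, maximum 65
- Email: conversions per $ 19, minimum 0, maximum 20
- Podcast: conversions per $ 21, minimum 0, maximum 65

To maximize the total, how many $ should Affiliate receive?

Meeting every minimum uses 0+10+10+0+0 = 20 $, leaving 190.
Order the channels by conversions per $: Podcast 21 > Print 20 > Email 19 > Affiliate 14 > Influencer 11.
Podcast: +65 to 65 (cap) ; 125 left.
Give Print 90 more to hit its cap of 90 ; 35 left.
Give Email 20 more to hit its cap of 20 ; 15 left.
Affiliate has room for 55 more but only 15 remain, so it gets 25.

25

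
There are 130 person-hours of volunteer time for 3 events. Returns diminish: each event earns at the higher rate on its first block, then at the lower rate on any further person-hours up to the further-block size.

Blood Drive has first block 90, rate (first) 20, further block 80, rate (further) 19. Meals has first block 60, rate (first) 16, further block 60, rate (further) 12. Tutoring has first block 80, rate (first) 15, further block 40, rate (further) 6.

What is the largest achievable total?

2560

Treat each block as its own option and order by rate: Blood Drive/T1 20 > Blood Drive/T2 19 > Meals/T1 16 > Tutoring/T1 15 > Meals/T2 12 > Tutoring/T2 6.
Blood Drive T1 at 20: fill all 90 → 40 left.
40 remain; put them into Blood Drive T2 at 19.
Total = 20×90 + 19×40 = 2560.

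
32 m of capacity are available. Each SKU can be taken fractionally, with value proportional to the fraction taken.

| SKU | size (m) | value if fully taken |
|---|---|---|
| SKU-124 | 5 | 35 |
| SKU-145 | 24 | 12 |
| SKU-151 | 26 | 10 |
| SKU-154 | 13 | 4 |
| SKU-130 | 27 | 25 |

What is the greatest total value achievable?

Sort by value density: SKU-124 35/5≈7, SKU-130 25/27≈0.926, SKU-145 12/24≈0.5, SKU-151 10/26≈0.385, SKU-154 4/13≈0.308.
SKU-124: take in full, 5 m for value 35 → 27 left.
Take all of SKU-130 (27 m, value 25) → 0 m left.
Total value = 60.

60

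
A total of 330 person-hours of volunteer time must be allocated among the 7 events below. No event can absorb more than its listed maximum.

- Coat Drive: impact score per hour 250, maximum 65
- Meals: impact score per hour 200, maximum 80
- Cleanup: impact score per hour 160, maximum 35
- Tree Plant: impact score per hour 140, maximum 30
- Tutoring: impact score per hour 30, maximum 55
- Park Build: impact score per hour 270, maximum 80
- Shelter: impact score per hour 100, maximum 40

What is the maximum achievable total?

Order the events by impact score per hour: Park Build 270 > Coat Drive 250 > Meals 200 > Cleanup 160 > Tree Plant 140 > Shelter 100 > Tutoring 30.
Give Park Build 80 to hit its cap of 80 → 250 left.
Coat Drive takes 65 to reach its cap of 65 → 185 left.
Give Meals 80 to hit its cap of 80 → 105 left.
Give Cleanup 35 to hit its cap of 35 → 70 left.
Give Tree Plant 30 to hit its cap of 30 → 40 left.
Shelter: +40 to 40 (cap) → 0 left.
Total = 250×65 + 200×80 + 160×35 + 140×30 + 270×80 + 100×40 = 67650.

67650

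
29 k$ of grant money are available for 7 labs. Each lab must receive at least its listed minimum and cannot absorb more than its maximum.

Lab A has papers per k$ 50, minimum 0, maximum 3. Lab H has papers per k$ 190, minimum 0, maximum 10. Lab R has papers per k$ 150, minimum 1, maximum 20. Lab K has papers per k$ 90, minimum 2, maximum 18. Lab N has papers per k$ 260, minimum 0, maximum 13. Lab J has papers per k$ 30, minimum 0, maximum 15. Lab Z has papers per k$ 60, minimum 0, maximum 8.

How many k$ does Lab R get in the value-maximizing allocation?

Meeting every minimum uses 0+0+1+2+0+0+0 = 3 k$, leaving 26.
Order the labs by papers per k$: Lab N 260 > Lab H 190 > Lab R 150 > Lab K 90 > Lab Z 60 > Lab A 50 > Lab J 30.
Lab N takes 13 more to reach its cap of 13 → 13 left.
Lab H: +10 to 10 (cap) → 3 left.
Lab R has room for 19 more but only 3 remain, so it gets 4.

4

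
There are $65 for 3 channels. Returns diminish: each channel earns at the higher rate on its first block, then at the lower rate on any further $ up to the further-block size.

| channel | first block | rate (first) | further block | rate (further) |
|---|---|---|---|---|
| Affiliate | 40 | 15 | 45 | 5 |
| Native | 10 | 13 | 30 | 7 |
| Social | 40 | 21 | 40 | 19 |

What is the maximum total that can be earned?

Rank every tier by rate: Social/tier1 21 > Social/tier2 19 > Affiliate/tier1 15 > Native/tier1 13 > Native/tier2 7 > Affiliate/tier2 5.
Social tier1 at 21: fill all 40 ; 25 left.
Social tier2 at 19: only 25 left, fill 25.
Total = 21×40 + 19×25 = 1315.

1315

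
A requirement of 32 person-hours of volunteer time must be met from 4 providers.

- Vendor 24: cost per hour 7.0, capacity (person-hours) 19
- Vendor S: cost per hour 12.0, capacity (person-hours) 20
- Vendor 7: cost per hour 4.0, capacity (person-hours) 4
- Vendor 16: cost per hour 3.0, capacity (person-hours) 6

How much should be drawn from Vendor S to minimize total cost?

3

Cheapest first:
Take 6 from Vendor 16 at 3.0 ; need 26 more.
Take 4 from Vendor 7 at 4.0 ; need 22 more.
Take 19 from Vendor 24 at 7.0 ; need 3 more.
Take 3 from Vendor S at 12.0 to finish.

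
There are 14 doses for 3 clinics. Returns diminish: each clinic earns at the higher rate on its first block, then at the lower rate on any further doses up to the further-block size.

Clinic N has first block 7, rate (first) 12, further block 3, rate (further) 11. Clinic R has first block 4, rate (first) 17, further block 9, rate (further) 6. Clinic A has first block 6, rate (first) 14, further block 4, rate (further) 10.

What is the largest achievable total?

Rank every tier by rate: Clinic R/first 17 > Clinic A/first 14 > Clinic N/first 12 > Clinic N/second 11 > Clinic A/second 10 > Clinic R/second 6.
Clinic R first at 17: fill all 4 → 10 left.
Clinic A/first (14): +6 → 4 left.
Clinic N/first: +4 of 7 at 12; pool empty.
Total = 17×4 + 14×6 + 12×4 = 200.

200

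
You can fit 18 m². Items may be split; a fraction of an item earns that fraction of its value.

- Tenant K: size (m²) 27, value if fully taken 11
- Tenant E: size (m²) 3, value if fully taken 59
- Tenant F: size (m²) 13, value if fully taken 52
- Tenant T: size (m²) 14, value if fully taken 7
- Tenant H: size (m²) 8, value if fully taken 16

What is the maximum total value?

115

Sort by value density: Tenant E 59/3≈19.7, Tenant F 52/13≈4, Tenant H 16/8≈2, Tenant T 7/14≈0.5, Tenant K 11/27≈0.407.
Tenant E: take in full, 3 m² for value 59 ; 15 left.
Take all of Tenant F (13 m², value 52) ; 2 m² left.
Only 2 m² remain; take 2/8 of Tenant H for value 16×2/8 = 4.
Total value = 115.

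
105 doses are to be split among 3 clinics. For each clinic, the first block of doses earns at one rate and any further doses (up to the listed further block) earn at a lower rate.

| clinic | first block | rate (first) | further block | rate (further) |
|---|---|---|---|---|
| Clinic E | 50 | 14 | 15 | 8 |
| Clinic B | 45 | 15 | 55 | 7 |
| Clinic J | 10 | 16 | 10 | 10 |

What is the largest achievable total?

Treat each block as its own option and order by rate: Clinic J/T1 16 > Clinic B/T1 15 > Clinic E/T1 14 > Clinic J/T2 10 > Clinic E/T2 8 > Clinic B/T2 7.
Fill Clinic J T1 block (10 at 16) → 95 left.
Clinic B/T1 (15): +45 → 50 left.
Clinic E/T1 (14): +50 → 0 left.
Total = 16×10 + 15×45 + 14×50 = 1535.

1535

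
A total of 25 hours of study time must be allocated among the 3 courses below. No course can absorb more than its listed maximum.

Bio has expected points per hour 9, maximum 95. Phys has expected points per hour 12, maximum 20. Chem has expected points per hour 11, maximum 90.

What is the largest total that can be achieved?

295

Order the courses by expected points per hour: Phys 12 > Chem 11 > Bio 9.
Phys takes 20 to reach its cap of 20 ; 5 left.
Chem: +5 (room for 90) → 5. Pool exhausted.
Total = 12×20 + 11×5 = 295.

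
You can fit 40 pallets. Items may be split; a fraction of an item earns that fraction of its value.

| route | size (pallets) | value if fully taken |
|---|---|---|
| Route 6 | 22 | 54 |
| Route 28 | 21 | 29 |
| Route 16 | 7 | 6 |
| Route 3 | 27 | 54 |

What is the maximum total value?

90

Rank by value-to-size ratio: Route 6 54/22≈2.45, Route 3 54/27≈2, Route 28 29/21≈1.38, Route 16 6/7≈0.857.
Take all of Route 6 (22 pallets, value 54) — 18 pallets left.
Only 18 pallets remain; take 18/27 of Route 3 for value 54×18/27 = 36.
Total value = 90.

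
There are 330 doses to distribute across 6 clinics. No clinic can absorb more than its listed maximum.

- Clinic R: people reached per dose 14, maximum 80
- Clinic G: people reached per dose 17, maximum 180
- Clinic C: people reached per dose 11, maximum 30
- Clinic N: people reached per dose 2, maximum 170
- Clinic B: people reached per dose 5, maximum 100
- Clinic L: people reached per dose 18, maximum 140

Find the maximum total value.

5720

Order the clinics by people reached per dose: Clinic L 18 > Clinic G 17 > Clinic R 14 > Clinic C 11 > Clinic B 5 > Clinic N 2.
Give Clinic L 140 to hit its cap of 140 → 190 left.
Give Clinic G 180 to hit its cap of 180 → 10 left.
Clinic R: +10 (room for 80) → 10. Pool exhausted.
Total = 14×10 + 17×180 + 18×140 = 5720.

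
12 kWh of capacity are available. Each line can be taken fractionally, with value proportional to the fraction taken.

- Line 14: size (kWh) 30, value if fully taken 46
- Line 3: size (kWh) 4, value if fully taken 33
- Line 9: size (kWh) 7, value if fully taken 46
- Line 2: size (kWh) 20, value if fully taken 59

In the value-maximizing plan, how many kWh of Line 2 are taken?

1

Sort by value density: Line 3 33/4≈8.25, Line 9 46/7≈6.57, Line 2 59/20≈2.95, Line 14 46/30≈1.53.
All 4 kWh of Line 3 fit (value 33) ; 8 remain.
All 7 kWh of Line 9 fit (value 46) ; 1 remain.
1 kWh left: a 1/20 share of Line 2 gives 59×1/20 = 2.95.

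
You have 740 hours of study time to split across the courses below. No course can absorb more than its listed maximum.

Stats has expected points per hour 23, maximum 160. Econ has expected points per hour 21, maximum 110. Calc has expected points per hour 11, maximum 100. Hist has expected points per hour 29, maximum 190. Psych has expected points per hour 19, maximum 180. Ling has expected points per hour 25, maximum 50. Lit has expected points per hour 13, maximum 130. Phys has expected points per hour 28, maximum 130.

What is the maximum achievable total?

18290

Rank by expected points per hour: Hist 29 > Phys 28 > Ling 25 > Stats 23 > Econ 21 > Psych 19 > Lit 13 > Calc 11.
Hist: +190 to 190 (cap) ; 550 left.
Give Phys 130 to hit its cap of 130 ; 420 left.
Ling: +50 to 50 (cap) ; 370 left.
Stats takes 160 to reach its cap of 160 ; 210 left.
Econ: +110 to 110 (cap) ; 100 left.
Only 100 left; Psych takes them to reach 100.
Total = 23×160 + 21×110 + 29×190 + 19×100 + 25×50 + 28×130 = 18290.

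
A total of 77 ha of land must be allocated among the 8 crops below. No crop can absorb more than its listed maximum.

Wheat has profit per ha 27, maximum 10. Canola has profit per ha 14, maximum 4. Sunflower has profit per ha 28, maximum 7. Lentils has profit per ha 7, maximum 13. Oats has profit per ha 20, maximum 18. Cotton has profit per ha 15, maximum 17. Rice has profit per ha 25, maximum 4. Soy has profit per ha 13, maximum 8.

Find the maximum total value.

1404

Rank by profit per ha: Sunflower 28 > Wheat 27 > Rice 25 > Oats 20 > Cotton 15 > Canola 14 > Soy 13 > Lentils 7.
Sunflower: +7 to 7 (cap) → 70 left.
Wheat: +10 to 10 (cap) → 60 left.
Rice takes 4 to reach its cap of 4 → 56 left.
Give Oats 18 to hit its cap of 18 → 38 left.
Cotton takes 17 to reach its cap of 17 → 21 left.
Give Canola 4 to hit its cap of 4 → 17 left.
Soy takes 8 to reach its cap of 8 → 9 left.
Lentils has room for 13 but only 9 remain, so it gets 9.
Total = 27×10 + 14×4 + 28×7 + 7×9 + 20×18 + 15×17 + 25×4 + 13×8 = 1404.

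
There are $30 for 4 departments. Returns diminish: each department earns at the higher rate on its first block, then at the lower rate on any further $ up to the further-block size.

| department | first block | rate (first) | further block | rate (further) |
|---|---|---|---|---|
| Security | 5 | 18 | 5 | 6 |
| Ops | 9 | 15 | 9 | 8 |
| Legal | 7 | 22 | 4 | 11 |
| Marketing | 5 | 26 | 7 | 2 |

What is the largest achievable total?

Treat each block as its own option and order by rate: Marketing/tier1 26 > Legal/tier1 22 > Security/tier1 18 > Ops/tier1 15 > Legal/tier2 11 > Ops/tier2 8 > Security/tier2 6 > Marketing/tier2 2.
Marketing tier1 at 26: fill all 5 → 25 left.
Legal/tier1 (22): +7 → 18 left.
Fill Security tier1 block (5 at 18) → 13 left.
Ops/tier1 (15): +9 → 4 left.
Legal tier2 at 11: fill all 4 → 0 left.
Total = 26×5 + 22×7 + 18×5 + 15×9 + 11×4 = 553.

553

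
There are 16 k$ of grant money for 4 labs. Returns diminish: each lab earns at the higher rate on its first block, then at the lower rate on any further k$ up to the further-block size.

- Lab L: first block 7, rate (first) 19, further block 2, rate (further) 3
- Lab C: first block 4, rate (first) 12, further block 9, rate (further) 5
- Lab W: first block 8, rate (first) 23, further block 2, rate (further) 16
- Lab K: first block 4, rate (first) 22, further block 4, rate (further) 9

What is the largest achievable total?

Treat each block as its own option and order by rate: Lab W/tier1 23 > Lab K/tier1 22 > Lab L/tier1 19 > Lab W/tier2 16 > Lab C/tier1 12 > Lab K/tier2 9 > Lab C/tier2 5 > Lab L/tier2 3.
Lab W/tier1 (23): +8 → 8 left.
Lab K tier1 at 22: fill all 4 → 4 left.
Lab L/tier1: +4 of 7 at 19; pool empty.
Total = 23×8 + 22×4 + 19×4 = 348.

348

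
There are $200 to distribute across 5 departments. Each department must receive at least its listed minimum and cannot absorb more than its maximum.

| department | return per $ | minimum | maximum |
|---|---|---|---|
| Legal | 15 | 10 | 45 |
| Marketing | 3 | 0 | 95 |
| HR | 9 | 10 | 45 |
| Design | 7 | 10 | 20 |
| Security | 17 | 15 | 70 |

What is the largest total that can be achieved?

Meeting every minimum uses 10+0+10+10+15 = 45 $, leaving 155.
Rank by return per $: Security 17 > Legal 15 > HR 9 > Design 7 > Marketing 3.
Give Security 55 more to hit its cap of 70 — 100 left.
Legal takes 35 more to reach its cap of 45 — 65 left.
Give HR 35 more to hit its cap of 45 — 30 left.
Design takes 10 more to reach its cap of 20 — 20 left.
Only 20 left; Marketing takes them to reach 20.
Total = 15×45 + 3×20 + 9×45 + 7×20 + 17×70 = 2470.

2470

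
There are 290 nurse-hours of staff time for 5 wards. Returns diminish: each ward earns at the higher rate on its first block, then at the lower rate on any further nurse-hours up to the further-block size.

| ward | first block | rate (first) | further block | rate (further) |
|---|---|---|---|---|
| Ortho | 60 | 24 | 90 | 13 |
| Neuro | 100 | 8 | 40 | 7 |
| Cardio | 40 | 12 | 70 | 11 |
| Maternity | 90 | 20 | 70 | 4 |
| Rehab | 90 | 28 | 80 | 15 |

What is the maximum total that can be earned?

6510

Treat each block as its own option and order by rate: Rehab/tier1 28 > Ortho/tier1 24 > Maternity/tier1 20 > Rehab/tier2 15 > Ortho/tier2 13 > Cardio/tier1 12 > Cardio/tier2 11 > Neuro/tier1 8 > Neuro/tier2 7 > Maternity/tier2 4.
Rehab/tier1 (28): +90 — 200 left.
Ortho tier1 at 24: fill all 60 — 140 left.
Maternity/tier1 (20): +90 — 50 left.
Rehab tier2 at 15: only 50 left, fill 50.
Total = 28×90 + 24×60 + 20×90 + 15×50 = 6510.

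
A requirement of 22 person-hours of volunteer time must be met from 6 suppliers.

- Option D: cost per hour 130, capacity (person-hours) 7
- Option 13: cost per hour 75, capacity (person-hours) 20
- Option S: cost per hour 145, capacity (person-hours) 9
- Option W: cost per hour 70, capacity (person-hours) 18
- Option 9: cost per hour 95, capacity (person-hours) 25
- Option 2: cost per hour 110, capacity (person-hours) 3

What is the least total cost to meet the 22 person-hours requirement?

Fill from the cheapest supplier first.
Take 18 from Option W at 70 → need 4 more.
Option 13 at 75: take 4 of its 20 → requirement met.
Option 9, Option 2, Option D, Option S: unused.
Cost = 18×70 + 4×75 = 1560.

1560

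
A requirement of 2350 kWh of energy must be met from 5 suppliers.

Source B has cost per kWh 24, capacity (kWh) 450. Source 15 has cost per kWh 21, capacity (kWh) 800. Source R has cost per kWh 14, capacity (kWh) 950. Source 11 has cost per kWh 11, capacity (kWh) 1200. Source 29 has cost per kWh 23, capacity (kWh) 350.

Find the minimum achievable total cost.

30700

Use suppliers in increasing cost order.
Source 11 (11): use full 1200 — 1150 kWh to go.
Take 950 from Source R at 14 — need 200 more.
Take 200 from Source 15 at 21 to finish.
Source 29, Source B: unused.
Cost = 1200×11 + 950×14 + 200×21 = 30700.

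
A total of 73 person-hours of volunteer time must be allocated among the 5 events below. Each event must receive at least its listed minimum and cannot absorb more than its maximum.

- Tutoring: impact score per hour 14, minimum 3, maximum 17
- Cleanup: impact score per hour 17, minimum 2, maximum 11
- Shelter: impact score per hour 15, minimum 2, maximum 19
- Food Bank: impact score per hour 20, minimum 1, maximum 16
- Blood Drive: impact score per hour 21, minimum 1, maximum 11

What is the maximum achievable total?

Meeting every minimum uses 3+2+2+1+1 = 9 person-hours, leaving 64.
Highest impact score per hour first: Blood Drive 21 > Food Bank 20 > Cleanup 17 > Shelter 15 > Tutoring 14.
Blood Drive takes 10 more to reach its cap of 11 — 54 left.
Give Food Bank 15 more to hit its cap of 16 — 39 left.
Give Cleanup 9 more to hit its cap of 11 — 30 left.
Give Shelter 17 more to hit its cap of 19 — 13 left.
Tutoring has room for 14 more but only 13 remain, so it gets 16.
Total = 14×16 + 17×11 + 15×19 + 20×16 + 21×11 = 1247.

1247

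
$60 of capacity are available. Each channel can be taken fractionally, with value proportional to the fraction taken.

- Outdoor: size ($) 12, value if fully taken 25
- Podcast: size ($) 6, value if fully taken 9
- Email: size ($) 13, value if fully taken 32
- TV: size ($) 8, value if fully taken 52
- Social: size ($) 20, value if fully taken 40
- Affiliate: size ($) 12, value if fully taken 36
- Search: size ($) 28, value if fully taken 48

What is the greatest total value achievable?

Rank by value-to-size ratio: TV 52/8≈6.5, Affiliate 36/12≈3, Email 32/13≈2.46, Outdoor 25/12≈2.08, Social 40/20≈2, Search 48/28≈1.71, Podcast 9/6≈1.5.
Take all of TV (8 $, value 52) ; 52 $ left.
All 12 $ of Affiliate fit (value 36) ; 40 remain.
Email: take in full, 13 $ for value 32 ; 27 left.
Take all of Outdoor (12 $, value 25) ; 15 $ left.
15 $ left: a 15/20 share of Social gives 40×15/20 = 30.
Total value = 175.

175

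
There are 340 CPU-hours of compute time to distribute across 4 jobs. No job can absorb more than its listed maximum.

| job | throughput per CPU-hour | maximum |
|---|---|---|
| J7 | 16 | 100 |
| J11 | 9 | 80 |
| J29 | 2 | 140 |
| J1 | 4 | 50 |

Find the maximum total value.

Order the jobs by throughput per CPU-hour: J7 16 > J11 9 > J1 4 > J29 2.
Give J7 100 to hit its cap of 100 — 240 left.
Give J11 80 to hit its cap of 80 — 160 left.
Give J1 50 to hit its cap of 50 — 110 left.
Only 110 left; J29 takes them to reach 110.
Total = 16×100 + 9×80 + 2×110 + 4×50 = 2740.

2740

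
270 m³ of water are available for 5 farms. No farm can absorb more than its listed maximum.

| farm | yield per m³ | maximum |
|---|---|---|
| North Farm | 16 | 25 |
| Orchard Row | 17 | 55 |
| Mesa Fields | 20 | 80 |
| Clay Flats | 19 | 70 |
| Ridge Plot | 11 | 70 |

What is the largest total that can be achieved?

4705

Highest yield per m³ first: Mesa Fields 20 > Clay Flats 19 > Orchard Row 17 > North Farm 16 > Ridge Plot 11.
Mesa Fields takes 80 to reach its cap of 80 — 190 left.
Clay Flats: +70 to 70 (cap) — 120 left.
Orchard Row: +55 to 55 (cap) — 65 left.
North Farm: +25 to 25 (cap) — 40 left.
Ridge Plot: +40 (room for 70) → 40. Pool exhausted.
Total = 16×25 + 17×55 + 20×80 + 19×70 + 11×40 = 4705.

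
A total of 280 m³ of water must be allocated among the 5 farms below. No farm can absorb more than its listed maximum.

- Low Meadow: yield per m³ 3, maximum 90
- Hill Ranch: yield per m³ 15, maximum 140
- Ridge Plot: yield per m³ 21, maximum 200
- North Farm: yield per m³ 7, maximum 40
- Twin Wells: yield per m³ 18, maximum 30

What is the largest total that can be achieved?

5490

Rank by yield per m³: Ridge Plot 21 > Twin Wells 18 > Hill Ranch 15 > North Farm 7 > Low Meadow 3.
Give Ridge Plot 200 to hit its cap of 200 ; 80 left.
Give Twin Wells 30 to hit its cap of 30 ; 50 left.
Only 50 left; Hill Ranch takes them to reach 50.
Total = 15×50 + 21×200 + 18×30 = 5490.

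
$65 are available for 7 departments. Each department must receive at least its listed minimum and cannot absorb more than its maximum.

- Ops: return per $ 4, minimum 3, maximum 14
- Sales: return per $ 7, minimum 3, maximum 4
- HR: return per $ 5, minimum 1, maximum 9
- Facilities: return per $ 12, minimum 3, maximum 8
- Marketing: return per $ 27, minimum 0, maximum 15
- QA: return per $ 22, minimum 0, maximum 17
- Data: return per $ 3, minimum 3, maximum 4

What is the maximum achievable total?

993

Meeting every minimum uses 3+3+1+3+0+0+3 = 13 $, leaving 52.
Rank by return per $: Marketing 27 > QA 22 > Facilities 12 > Sales 7 > HR 5 > Ops 4 > Data 3.
Marketing takes 15 more to reach its cap of 15 → 37 left.
Give QA 17 more to hit its cap of 17 → 20 left.
Give Facilities 5 more to hit its cap of 8 → 15 left.
Sales takes 1 more to reach its cap of 4 → 14 left.
HR takes 8 more to reach its cap of 9 → 6 left.
Ops has room for 11 more but only 6 remain, so it gets 9.
Total = 4×9 + 7×4 + 5×9 + 12×8 + 27×15 + 22×17 + 3×3 = 993.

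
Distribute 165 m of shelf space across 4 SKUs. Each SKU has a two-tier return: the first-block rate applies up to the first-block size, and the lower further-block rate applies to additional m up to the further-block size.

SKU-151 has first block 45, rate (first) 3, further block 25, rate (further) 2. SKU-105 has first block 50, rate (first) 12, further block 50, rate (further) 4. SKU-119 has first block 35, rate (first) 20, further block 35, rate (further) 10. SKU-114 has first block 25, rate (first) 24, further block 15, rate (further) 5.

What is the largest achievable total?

Rank every tier by rate: SKU-114/T1 24 > SKU-119/T1 20 > SKU-105/T1 12 > SKU-119/T2 10 > SKU-114/T2 5 > SKU-105/T2 4 > SKU-151/T1 3 > SKU-151/T2 2.
Fill SKU-114 T1 block (25 at 24) ; 140 left.
Fill SKU-119 T1 block (35 at 20) ; 105 left.
Fill SKU-105 T1 block (50 at 12) ; 55 left.
SKU-119/T2 (10): +35 ; 20 left.
SKU-114/T2 (5): +15 ; 5 left.
5 remain; put them into SKU-105 T2 at 4.
Total = 24×25 + 20×35 + 12×50 + 10×35 + 5×15 + 4×5 = 2345.

2345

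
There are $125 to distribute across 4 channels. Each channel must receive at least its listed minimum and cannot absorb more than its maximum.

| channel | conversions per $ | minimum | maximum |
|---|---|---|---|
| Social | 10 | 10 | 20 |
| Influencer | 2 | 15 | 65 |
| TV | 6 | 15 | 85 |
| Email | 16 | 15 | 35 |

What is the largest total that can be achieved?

1120

Meeting every minimum uses 10+15+15+15 = 55 $, leaving 70.
Highest conversions per $ first: Email 16 > Social 10 > TV 6 > Influencer 2.
Email takes 20 more to reach its cap of 35 ; 50 left.
Social: +10 to 20 (cap) ; 40 left.
TV: +40 (room for 70) → 55. Pool exhausted.
Total = 10×20 + 2×15 + 6×55 + 16×35 = 1120.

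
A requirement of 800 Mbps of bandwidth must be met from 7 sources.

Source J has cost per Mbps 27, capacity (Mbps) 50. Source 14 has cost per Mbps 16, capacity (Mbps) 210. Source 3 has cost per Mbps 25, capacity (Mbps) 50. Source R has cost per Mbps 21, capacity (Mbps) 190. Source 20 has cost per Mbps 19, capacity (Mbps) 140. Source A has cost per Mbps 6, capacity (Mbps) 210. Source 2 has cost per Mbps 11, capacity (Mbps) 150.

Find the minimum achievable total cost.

10820

Use sources in increasing cost order.
Source A at 6: take all 210 Mbps ; 590 still needed.
Take 150 from Source 2 at 11 ; need 440 more.
Source 14 (16): use full 210 ; 230 Mbps to go.
Source 20 (19): use full 140 ; 90 Mbps to go.
Source R (21): take the remaining 90 ; done.
Source 3, Source J: unused.
Cost = 210×6 + 150×11 + 210×16 + 140×19 + 90×21 = 10820.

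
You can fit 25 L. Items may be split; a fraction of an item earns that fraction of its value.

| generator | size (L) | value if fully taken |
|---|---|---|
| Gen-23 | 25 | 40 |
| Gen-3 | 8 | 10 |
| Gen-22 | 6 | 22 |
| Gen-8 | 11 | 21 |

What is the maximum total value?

55.8

Rank by value-to-size ratio: Gen-22 22/6≈3.67, Gen-8 21/11≈1.91, Gen-23 40/25≈1.6, Gen-3 10/8≈1.25.
Take all of Gen-22 (6 L, value 22) — 19 L left.
Gen-8: take in full, 11 L for value 21 — 8 left.
8 L left: a 8/25 share of Gen-23 gives 40×8/25 = 12.8.
Total value = 55.8.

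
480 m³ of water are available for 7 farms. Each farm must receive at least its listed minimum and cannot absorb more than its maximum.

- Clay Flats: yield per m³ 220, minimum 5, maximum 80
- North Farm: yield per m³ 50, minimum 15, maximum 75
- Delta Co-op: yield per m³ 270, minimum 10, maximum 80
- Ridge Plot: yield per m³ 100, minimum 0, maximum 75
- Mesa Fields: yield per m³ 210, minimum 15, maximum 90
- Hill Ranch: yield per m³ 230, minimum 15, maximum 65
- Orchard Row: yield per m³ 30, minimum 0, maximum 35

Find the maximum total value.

Meeting every minimum uses 5+15+10+0+15+15+0 = 60 m³, leaving 420.
Rank by yield per m³: Delta Co-op 270 > Hill Ranch 230 > Clay Flats 220 > Mesa Fields 210 > Ridge Plot 100 > North Farm 50 > Orchard Row 30.
Delta Co-op: +70 to 80 (cap) → 350 left.
Hill Ranch takes 50 more to reach its cap of 65 → 300 left.
Clay Flats: +75 to 80 (cap) → 225 left.
Give Mesa Fields 75 more to hit its cap of 90 → 150 left.
Ridge Plot: +75 to 75 (cap) → 75 left.
North Farm: +60 to 75 (cap) → 15 left.
Only 15 left; Orchard Row takes them to reach 15.
Total = 220×80 + 50×75 + 270×80 + 100×75 + 210×90 + 230×65 + 30×15 = 84750.

84750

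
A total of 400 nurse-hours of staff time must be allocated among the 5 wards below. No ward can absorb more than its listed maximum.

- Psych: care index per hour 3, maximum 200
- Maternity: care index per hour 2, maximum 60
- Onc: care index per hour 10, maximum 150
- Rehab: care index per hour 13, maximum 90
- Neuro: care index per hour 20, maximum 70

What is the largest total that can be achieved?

4340

Rank by care index per hour: Neuro 20 > Rehab 13 > Onc 10 > Psych 3 > Maternity 2.
Neuro takes 70 to reach its cap of 70 — 330 left.
Rehab: +90 to 90 (cap) — 240 left.
Onc takes 150 to reach its cap of 150 — 90 left.
Only 90 left; Psych takes them to reach 90.
Total = 3×90 + 10×150 + 13×90 + 20×70 = 4340.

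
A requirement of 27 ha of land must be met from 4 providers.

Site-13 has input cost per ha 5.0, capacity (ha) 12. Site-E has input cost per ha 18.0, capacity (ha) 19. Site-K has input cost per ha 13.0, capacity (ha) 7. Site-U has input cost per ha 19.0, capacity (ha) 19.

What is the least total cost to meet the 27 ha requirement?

295

Fill from the cheapest provider first.
Site-13 (5.0): use full 12 — 15 ha to go.
Take 7 from Site-K at 13.0 — need 8 more.
Take 8 from Site-E at 18.0 to finish.
Site-U: unused.
Cost = 12×5.0 + 7×13.0 + 8×18.0 = 295.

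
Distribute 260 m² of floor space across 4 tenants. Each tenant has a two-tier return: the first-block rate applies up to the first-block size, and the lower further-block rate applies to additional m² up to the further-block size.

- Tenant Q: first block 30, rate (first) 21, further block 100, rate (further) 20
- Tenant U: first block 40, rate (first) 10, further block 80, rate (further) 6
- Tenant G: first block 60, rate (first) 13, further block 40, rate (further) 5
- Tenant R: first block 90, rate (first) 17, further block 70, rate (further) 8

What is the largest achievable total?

Treat each block as its own option and order by rate: Tenant Q/tier1 21 > Tenant Q/tier2 20 > Tenant R/tier1 17 > Tenant G/tier1 13 > Tenant U/tier1 10 > Tenant R/tier2 8 > Tenant U/tier2 6 > Tenant G/tier2 5.
Fill Tenant Q tier1 block (30 at 21) — 230 left.
Tenant Q tier2 at 20: fill all 100 — 130 left.
Fill Tenant R tier1 block (90 at 17) — 40 left.
Tenant G tier1 at 13: only 40 left, fill 40.
Total = 21×30 + 20×100 + 17×90 + 13×40 = 4680.

4680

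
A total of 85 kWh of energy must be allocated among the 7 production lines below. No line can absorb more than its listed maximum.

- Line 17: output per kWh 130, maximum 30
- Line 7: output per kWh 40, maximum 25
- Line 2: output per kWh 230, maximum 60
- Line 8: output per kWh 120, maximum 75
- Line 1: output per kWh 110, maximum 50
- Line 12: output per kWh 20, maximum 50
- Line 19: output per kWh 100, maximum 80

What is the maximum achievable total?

Rank by output per kWh: Line 2 230 > Line 17 130 > Line 8 120 > Line 1 110 > Line 19 100 > Line 7 40 > Line 12 20.
Line 2: +60 to 60 (cap) → 25 left.
Only 25 left; Line 17 takes them to reach 25.
Total = 130×25 + 230×60 = 17050.

17050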